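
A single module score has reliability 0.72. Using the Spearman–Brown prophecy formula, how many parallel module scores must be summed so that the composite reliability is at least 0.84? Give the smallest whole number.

k ≥ ρ*(1−ρ₁)/(ρ₁(1−ρ*)) = 0.84·0.28 / (0.72·0.16) = 2.042.
Smallest integer k = 3.

3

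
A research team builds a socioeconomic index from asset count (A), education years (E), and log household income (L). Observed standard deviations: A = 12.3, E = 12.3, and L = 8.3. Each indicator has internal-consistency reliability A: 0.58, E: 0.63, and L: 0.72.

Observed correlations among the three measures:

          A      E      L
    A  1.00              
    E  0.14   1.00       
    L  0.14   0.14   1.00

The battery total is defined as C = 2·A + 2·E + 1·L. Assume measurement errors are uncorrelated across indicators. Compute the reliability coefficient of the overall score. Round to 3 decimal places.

0.682

Var(C) = 2²·12.3² + 2²·12.3² + 8.3² + 2·[4·12.3·12.3·0.14 + 2·12.3·8.3·0.14 + 2·12.3·8.3·0.14] = 1279.21 + 283.786 = 1563.
Under uncorrelated errors the observed covariances equal the true-score covariances, so only the own-variance terms attenuate.
True-score variance = [2²·12.3²·0.58 + 2²·12.3²·0.63 + 8.3²·0.72] + 283.786 = 781.844 + 283.786 = 1065.63.
Reliability = 1065.63 / 1563 = 0.682.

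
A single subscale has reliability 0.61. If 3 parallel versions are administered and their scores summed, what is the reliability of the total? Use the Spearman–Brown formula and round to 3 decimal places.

0.824

ρ_k = kρ / (1 + (k−1)ρ) = 3·0.61 / (1 + 2·0.61) = 1.830 / 2.220 = 0.824.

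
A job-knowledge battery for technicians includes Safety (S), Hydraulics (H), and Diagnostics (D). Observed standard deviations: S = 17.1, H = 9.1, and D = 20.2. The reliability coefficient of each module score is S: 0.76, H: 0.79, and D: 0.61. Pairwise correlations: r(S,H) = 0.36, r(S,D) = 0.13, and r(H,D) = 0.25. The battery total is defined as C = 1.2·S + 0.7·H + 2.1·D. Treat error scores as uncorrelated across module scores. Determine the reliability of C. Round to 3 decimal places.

Var(C) = 1.2²·17.1² + 0.7²·9.1² + 2.1²·20.2² + 2·[0.84·17.1·9.1·0.36 + 2.52·17.1·20.2·0.13 + 1.47·9.1·20.2·0.25] = 2261.1 + 455.54 = 2716.64.
Under uncorrelated errors the observed covariances equal the true-score covariances, so only the own-variance terms attenuate.
True-score variance = [1.2²·17.1²·0.76 + 0.7²·9.1²·0.79 + 2.1²·20.2²·0.61] + 455.54 = 1449.74 + 455.54 = 1905.28.
Reliability = 1905.28 / 2716.64 = 0.701.

0.701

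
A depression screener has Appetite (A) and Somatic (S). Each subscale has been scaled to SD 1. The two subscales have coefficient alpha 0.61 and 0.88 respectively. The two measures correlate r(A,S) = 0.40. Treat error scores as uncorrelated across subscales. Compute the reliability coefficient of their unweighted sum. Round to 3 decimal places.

0.818

Var(A+S) = 2 + 2·[0.40] = 2 + 0.8 = 2.8.
Because errors are independent across components, Cov(Tᵢ,Tⱼ) = Cov(Xᵢ,Xⱼ); the off-diagonal part of the true-score variance is the same as above.
True-score variance = [0.61 + 0.88] + 0.8 = 1.49 + 0.8 = 2.29.
Reliability = 2.29 / 2.8 = 0.818.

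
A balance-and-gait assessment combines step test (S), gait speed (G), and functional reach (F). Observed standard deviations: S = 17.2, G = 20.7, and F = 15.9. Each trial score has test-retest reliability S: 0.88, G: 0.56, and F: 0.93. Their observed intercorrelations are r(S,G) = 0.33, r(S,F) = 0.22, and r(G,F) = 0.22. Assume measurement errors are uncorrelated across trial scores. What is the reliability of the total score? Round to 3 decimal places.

Var(S+G+F) = 17.2² + 20.7² + 15.9² + 2·[17.2·20.7·0.33 + 17.2·15.9·0.22 + 20.7·15.9·0.22] = 977.14 + 500.135 = 1477.27.
Under uncorrelated errors the observed covariances equal the true-score covariances, so only the own-variance terms attenuate.
True-score variance = [17.2²·0.88 + 20.7²·0.56 + 15.9²·0.93] + 500.135 = 735.407 + 500.135 = 1235.54.
Reliability = 1235.54 / 1477.27 = 0.836.

0.836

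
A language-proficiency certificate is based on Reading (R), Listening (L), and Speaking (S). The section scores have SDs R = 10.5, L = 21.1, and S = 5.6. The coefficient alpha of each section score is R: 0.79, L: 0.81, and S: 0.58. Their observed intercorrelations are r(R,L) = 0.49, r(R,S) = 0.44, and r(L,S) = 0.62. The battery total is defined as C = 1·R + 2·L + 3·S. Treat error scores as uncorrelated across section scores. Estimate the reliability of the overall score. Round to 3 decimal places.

Var(C) = 10.5² + 2²·21.1² + 3²·5.6² + 2·[2·10.5·21.1·0.49 + 3·10.5·5.6·0.44 + 6·21.1·5.6·0.62] = 2173.33 + 1468.58 = 3641.91.
Because errors are independent across components, Cov(Tᵢ,Tⱼ) = Cov(Xᵢ,Xⱼ); the off-diagonal part of the true-score variance is the same as above.
True-score variance = [10.5²·0.79 + 2²·21.1²·0.81 + 3²·5.6²·0.58] + 1468.58 = 1693.28 + 1468.58 = 3161.86.
Reliability = 3161.86 / 3641.91 = 0.868.

0.868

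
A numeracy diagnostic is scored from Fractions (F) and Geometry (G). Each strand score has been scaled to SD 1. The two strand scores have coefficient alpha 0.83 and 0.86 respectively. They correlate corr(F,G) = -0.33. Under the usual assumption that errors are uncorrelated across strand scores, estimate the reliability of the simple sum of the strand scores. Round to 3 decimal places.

Var(F+G) = 2 + 2·[(-0.33)] = 2 − 0.66 = 1.34.
Under uncorrelated errors the observed covariances equal the true-score covariances, so only the own-variance terms attenuate.
True-score variance = [0.83 + 0.86] − 0.66 = 1.69 − 0.66 = 1.03.
Reliability = 1.03 / 1.34 = 0.769.

0.769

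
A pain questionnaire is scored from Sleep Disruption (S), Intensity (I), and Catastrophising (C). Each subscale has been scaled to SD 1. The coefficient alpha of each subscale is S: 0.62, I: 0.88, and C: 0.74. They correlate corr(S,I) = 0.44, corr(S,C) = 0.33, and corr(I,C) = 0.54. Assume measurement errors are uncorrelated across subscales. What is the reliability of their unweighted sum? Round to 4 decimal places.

Var(S+I+C) = 3 + 2·[0.44 + 0.33 + 0.54] = 3 + 2.62 = 5.62.
Under uncorrelated errors the observed covariances equal the true-score covariances, so only the own-variance terms attenuate.
True-score variance = [0.62 + 0.88 + 0.74] + 2.62 = 2.24 + 2.62 = 4.86.
Reliability = 4.86 / 5.62 = 0.8648.

0.8648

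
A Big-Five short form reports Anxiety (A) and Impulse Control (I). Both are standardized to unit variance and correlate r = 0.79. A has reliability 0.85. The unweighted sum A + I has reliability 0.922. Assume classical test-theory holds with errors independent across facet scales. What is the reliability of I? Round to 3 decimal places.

Var(A+I) = 2 + 2·0.79 = 3.580.
True-score variance = ρ_A + ρ_I + 2·0.79, so 0.922 = (0.85 + ρ_I + 1.58) / 3.580.
ρ_I = 0.922·3.580 − 0.85 − 1.58 = 0.871.

0.871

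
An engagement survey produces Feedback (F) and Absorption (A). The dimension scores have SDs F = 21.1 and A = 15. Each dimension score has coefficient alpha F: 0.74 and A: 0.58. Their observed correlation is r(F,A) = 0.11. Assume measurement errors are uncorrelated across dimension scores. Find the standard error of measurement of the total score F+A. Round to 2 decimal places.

14.50

Var(total) = 670.21 + 69.63 = 739.84.
True-score variance = 459.955 + 69.63 = 529.585, so reliability = 0.7158.
Error variance = 739.84 − 529.585 = 210.255; SEM = √210.255 = 14.50.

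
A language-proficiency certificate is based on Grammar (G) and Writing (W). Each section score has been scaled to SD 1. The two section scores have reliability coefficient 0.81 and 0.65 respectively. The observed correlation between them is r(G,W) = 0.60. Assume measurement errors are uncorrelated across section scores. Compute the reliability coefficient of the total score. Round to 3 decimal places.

0.831

Var(G+W) = 2 + 2·[0.60] = 2 + 1.2 = 3.2.
Under uncorrelated errors the observed covariances equal the true-score covariances, so only the own-variance terms attenuate.
True-score variance = [0.81 + 0.65] + 1.2 = 1.46 + 1.2 = 2.66.
Reliability = 2.66 / 3.2 = 0.831.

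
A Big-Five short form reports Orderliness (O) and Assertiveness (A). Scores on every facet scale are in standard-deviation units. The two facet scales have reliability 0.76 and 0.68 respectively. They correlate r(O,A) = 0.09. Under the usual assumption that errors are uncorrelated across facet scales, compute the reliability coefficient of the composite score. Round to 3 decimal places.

Var(O+A) = 2 + 2·[0.09] = 2 + 0.18 = 2.18.
Because errors are independent across components, Cov(Tᵢ,Tⱼ) = Cov(Xᵢ,Xⱼ); the off-diagonal part of the true-score variance is the same as above.
True-score variance = [0.76 + 0.68] + 0.18 = 1.44 + 0.18 = 1.62.
Reliability = 1.62 / 2.18 = 0.743.

0.743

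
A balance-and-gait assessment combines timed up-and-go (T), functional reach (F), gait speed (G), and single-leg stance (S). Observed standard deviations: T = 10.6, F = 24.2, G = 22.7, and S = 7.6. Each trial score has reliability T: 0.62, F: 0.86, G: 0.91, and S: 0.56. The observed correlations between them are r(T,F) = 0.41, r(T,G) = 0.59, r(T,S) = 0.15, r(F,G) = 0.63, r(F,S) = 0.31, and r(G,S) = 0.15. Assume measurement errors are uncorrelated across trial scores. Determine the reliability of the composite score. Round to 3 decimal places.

Var(T+F+G+S) = 10.6² + 24.2² + 22.7² + 7.6² + 2·[10.6·24.2·0.41 + 10.6·22.7·0.59 + 10.6·7.6·0.15 + 24.2·22.7·0.63 + 24.2·7.6·0.31 + 22.7·7.6·0.15] = 1271.05 + 1376.4 = 2647.45.
With uncorrelated errors the cross-covariances are all true-score covariance, so they carry over unchanged; only the diagonal terms shrink to ρᵢσᵢ².
True-score variance = [10.6²·0.62 + 24.2²·0.86 + 22.7²·0.91 + 7.6²·0.56] + 1376.4 = 1074.57 + 1376.4 = 2450.97.
Reliability = 2450.97 / 2647.45 = 0.926.

0.926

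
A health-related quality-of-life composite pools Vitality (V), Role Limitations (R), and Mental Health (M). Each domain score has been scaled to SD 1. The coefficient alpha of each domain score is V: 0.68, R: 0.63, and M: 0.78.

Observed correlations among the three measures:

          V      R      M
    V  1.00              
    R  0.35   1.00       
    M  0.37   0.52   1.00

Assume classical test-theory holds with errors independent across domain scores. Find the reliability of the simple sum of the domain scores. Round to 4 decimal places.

0.8339

Var(V+R+M) = 3 + 2·[0.35 + 0.37 + 0.52] = 3 + 2.48 = 5.48.
Under uncorrelated errors the observed covariances equal the true-score covariances, so only the own-variance terms attenuate.
True-score variance = [0.68 + 0.63 + 0.78] + 2.48 = 2.09 + 2.48 = 4.57.
Reliability = 4.57 / 5.48 = 0.8339.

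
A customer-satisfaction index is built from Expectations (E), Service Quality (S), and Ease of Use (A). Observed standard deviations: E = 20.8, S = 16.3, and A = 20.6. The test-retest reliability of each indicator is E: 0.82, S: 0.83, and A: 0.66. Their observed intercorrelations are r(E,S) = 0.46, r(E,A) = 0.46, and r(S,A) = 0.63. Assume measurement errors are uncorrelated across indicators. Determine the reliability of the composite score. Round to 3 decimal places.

0.881

Var(E+S+A) = 20.8² + 16.3² + 20.6² + 2·[20.8·16.3·0.46 + 20.8·20.6·0.46 + 16.3·20.6·0.63] = 1122.69 + 1129.2 = 2251.89.
Because errors are independent across components, Cov(Tᵢ,Tⱼ) = Cov(Xᵢ,Xⱼ); the off-diagonal part of the true-score variance is the same as above.
True-score variance = [20.8²·0.82 + 16.3²·0.83 + 20.6²·0.66] + 1129.2 = 855.365 + 1129.2 = 1984.57.
Reliability = 1984.57 / 2251.89 = 0.881.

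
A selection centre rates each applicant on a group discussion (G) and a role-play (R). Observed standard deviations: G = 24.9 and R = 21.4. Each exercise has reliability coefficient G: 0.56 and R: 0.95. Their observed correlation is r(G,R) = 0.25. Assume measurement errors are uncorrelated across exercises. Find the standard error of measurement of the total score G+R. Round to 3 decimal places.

Var(total) = 1077.97 + 266.43 = 1344.4.
True-score variance = 782.268 + 266.43 = 1048.7, so reliability = 0.7800.
Error variance = 1344.4 − 1048.7 = 295.702; SEM = √295.702 = 17.196.

17.196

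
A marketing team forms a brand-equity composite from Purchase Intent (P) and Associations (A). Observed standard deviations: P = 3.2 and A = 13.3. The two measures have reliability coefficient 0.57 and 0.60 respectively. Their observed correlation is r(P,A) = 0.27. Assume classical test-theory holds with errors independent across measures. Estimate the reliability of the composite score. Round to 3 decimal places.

0.642

Var(P+A) = 3.2² + 13.3² + 2·[3.2·13.3·0.27] = 187.13 + 22.9824 = 210.112.
With uncorrelated errors the cross-covariances are all true-score covariance, so they carry over unchanged; only the diagonal terms shrink to ρᵢσᵢ².
True-score variance = [3.2²·0.57 + 13.3²·0.60] + 22.9824 = 111.971 + 22.9824 = 134.953.
Reliability = 134.953 / 210.112 = 0.642.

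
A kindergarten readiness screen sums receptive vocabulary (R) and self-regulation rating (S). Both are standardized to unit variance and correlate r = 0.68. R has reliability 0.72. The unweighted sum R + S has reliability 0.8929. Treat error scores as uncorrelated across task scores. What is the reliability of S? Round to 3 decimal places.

0.920

Var(R+S) = 2 + 2·0.68 = 3.360.
True-score variance = ρ_R + ρ_S + 2·0.68, so 0.8929 = (0.72 + ρ_S + 1.36) / 3.360.
ρ_S = 0.8929·3.360 − 0.72 − 1.36 = 0.920.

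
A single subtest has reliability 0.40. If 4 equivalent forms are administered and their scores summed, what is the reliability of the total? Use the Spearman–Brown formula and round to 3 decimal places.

ρ_k = kρ / (1 + (k−1)ρ) = 4·0.40 / (1 + 3·0.40) = 1.600 / 2.200 = 0.727.

0.727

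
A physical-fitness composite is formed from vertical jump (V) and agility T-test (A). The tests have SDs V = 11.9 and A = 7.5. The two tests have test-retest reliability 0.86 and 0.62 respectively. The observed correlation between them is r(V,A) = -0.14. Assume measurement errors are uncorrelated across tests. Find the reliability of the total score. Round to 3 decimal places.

Var(V+A) = 11.9² + 7.5² + 2·[11.9·7.5·(-0.14)] = 197.86 − 24.99 = 172.87.
With uncorrelated errors the cross-covariances are all true-score covariance, so they carry over unchanged; only the diagonal terms shrink to ρᵢσᵢ².
True-score variance = [11.9²·0.86 + 7.5²·0.62] − 24.99 = 156.66 − 24.99 = 131.67.
Reliability = 131.67 / 172.87 = 0.762.

0.762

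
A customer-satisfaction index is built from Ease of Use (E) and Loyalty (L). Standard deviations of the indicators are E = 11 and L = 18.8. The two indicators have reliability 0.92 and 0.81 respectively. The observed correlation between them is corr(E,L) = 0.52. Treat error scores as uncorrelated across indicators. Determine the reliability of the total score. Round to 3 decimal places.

Var(E+L) = 11² + 18.8² + 2·[11·18.8·0.52] = 474.44 + 215.072 = 689.512.
With uncorrelated errors the cross-covariances are all true-score covariance, so they carry over unchanged; only the diagonal terms shrink to ρᵢσᵢ².
True-score variance = [11²·0.92 + 18.8²·0.81] + 215.072 = 397.606 + 215.072 = 612.678.
Reliability = 612.678 / 689.512 = 0.889.

0.889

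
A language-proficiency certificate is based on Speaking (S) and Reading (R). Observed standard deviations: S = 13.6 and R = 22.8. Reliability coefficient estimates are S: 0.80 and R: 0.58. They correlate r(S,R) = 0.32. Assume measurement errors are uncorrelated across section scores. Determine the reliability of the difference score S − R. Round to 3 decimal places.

0.496

Var(S−R) = 13.6² + 22.8² − 2·13.6·22.8·0.32 = 704.8 − 198.451 = 506.349.
Under uncorrelated errors the observed covariances equal the true-score covariances, so only the own-variance terms attenuate.
True-score variance = [13.6²·0.80 + 22.8²·0.58] − 198.451 = 449.475 − 198.451 = 251.024.
Reliability = 251.024 / 506.349 = 0.496.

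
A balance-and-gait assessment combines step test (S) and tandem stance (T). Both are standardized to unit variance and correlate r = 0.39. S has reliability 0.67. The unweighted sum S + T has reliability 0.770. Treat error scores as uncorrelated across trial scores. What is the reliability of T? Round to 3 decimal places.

Var(S+T) = 2 + 2·0.39 = 2.780.
True-score variance = ρ_S + ρ_T + 2·0.39, so 0.770 = (0.67 + ρ_T + 0.78) / 2.780.
ρ_T = 0.770·2.780 − 0.67 − 0.78 = 0.691.

0.691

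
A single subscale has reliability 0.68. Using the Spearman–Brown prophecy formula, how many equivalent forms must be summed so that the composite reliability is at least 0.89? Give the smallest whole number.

4

k ≥ ρ*(1−ρ₁)/(ρ₁(1−ρ*)) = 0.89·0.32 / (0.68·0.11) = 3.807.
Smallest integer k = 4.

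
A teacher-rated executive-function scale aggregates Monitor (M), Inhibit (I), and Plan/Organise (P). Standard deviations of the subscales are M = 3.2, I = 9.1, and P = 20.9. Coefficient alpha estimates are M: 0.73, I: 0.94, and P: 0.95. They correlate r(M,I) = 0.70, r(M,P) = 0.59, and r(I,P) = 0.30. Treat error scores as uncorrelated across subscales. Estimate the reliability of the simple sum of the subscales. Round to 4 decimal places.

Var(M+I+P) = 3.2² + 9.1² + 20.9² + 2·[3.2·9.1·0.70 + 3.2·20.9·0.59 + 9.1·20.9·0.30] = 529.86 + 233.8 = 763.66.
With uncorrelated errors the cross-covariances are all true-score covariance, so they carry over unchanged; only the diagonal terms shrink to ρᵢσᵢ².
True-score variance = [3.2²·0.73 + 9.1²·0.94 + 20.9²·0.95] + 233.8 = 500.286 + 233.8 = 734.086.
Reliability = 734.086 / 763.66 = 0.9613.

0.9613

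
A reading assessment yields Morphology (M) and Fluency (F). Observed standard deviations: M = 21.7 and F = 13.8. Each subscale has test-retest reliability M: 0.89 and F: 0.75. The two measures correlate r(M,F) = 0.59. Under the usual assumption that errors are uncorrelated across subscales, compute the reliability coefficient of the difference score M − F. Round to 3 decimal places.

0.677

Var(M−F) = 21.7² + 13.8² − 2·21.7·13.8·0.59 = 661.33 − 353.363 = 307.967.
Because errors are independent across components, Cov(Tᵢ,Tⱼ) = Cov(Xᵢ,Xⱼ); the off-diagonal part of the true-score variance is the same as above.
True-score variance = [21.7²·0.89 + 13.8²·0.75] − 353.363 = 561.922 − 353.363 = 208.559.
Reliability = 208.559 / 307.967 = 0.677.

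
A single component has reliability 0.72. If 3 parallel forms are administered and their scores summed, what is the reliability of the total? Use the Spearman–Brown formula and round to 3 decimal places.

ρ_k = kρ / (1 + (k−1)ρ) = 3·0.72 / (1 + 2·0.72) = 2.160 / 2.440 = 0.885.

0.885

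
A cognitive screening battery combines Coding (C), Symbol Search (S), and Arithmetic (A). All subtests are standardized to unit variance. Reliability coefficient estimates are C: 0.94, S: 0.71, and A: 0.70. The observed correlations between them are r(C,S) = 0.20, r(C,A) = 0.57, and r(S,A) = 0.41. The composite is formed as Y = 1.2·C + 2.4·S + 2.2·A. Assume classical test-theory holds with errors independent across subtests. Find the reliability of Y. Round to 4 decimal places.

0.8437

Var(Y) = 1.2² + 2.4² + 2.2² + 2·[2.88·0.20 + 2.64·0.57 + 5.28·0.41] = 12.04 + 8.4912 = 20.5312.
Under uncorrelated errors the observed covariances equal the true-score covariances, so only the own-variance terms attenuate.
True-score variance = [1.2²·0.94 + 2.4²·0.71 + 2.2²·0.70] + 8.4912 = 8.8312 + 8.4912 = 17.3224.
Reliability = 17.3224 / 20.5312 = 0.8437.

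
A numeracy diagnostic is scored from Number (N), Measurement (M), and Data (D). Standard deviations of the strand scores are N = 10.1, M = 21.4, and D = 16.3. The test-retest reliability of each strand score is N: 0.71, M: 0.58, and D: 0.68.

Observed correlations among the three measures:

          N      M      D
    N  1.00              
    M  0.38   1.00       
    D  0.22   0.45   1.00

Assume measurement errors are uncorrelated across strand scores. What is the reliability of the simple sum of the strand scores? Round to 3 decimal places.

0.777

Var(N+M+D) = 10.1² + 21.4² + 16.3² + 2·[10.1·21.4·0.38 + 10.1·16.3·0.22 + 21.4·16.3·0.45] = 825.66 + 550.642 = 1376.3.
With uncorrelated errors the cross-covariances are all true-score covariance, so they carry over unchanged; only the diagonal terms shrink to ρᵢσᵢ².
True-score variance = [10.1²·0.71 + 21.4²·0.58 + 16.3²·0.68] + 550.642 = 518.713 + 550.642 = 1069.35.
Reliability = 1069.35 / 1376.3 = 0.777.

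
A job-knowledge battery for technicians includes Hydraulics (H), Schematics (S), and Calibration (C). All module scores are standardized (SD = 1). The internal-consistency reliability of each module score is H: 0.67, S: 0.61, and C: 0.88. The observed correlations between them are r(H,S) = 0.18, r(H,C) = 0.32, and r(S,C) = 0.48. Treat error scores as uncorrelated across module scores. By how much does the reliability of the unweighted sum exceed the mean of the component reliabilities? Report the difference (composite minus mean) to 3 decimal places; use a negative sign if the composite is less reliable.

0.111

Var(sum) = 3 + 1.96 = 4.96; true-score variance = 2.16 + 1.96 = 4.12; composite reliability = 0.8306.
Mean component reliability = 0.7200.
Difference = 0.8306 − 0.7200 = 0.111.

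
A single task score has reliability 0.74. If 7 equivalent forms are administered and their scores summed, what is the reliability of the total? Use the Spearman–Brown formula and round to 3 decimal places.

0.952

ρ_k = kρ / (1 + (k−1)ρ) = 7·0.74 / (1 + 6·0.74) = 5.180 / 5.440 = 0.952.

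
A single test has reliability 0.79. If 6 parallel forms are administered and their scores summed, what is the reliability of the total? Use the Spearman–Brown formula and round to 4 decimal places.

ρ_k = kρ / (1 + (k−1)ρ) = 6·0.79 / (1 + 5·0.79) = 4.740 / 4.950 = 0.9576.

0.9576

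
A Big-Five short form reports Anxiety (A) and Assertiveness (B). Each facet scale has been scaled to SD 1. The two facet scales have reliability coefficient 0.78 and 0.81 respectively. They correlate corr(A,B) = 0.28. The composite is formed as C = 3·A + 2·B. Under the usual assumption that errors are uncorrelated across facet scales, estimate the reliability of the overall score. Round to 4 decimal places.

Var(C) = 3² + 2² + 2·[6·0.28] = 13 + 3.36 = 16.36.
Because errors are independent across components, Cov(Tᵢ,Tⱼ) = Cov(Xᵢ,Xⱼ); the off-diagonal part of the true-score variance is the same as above.
True-score variance = [3²·0.78 + 2²·0.81] + 3.36 = 10.26 + 3.36 = 13.62.
Reliability = 13.62 / 16.36 = 0.8325.

0.8325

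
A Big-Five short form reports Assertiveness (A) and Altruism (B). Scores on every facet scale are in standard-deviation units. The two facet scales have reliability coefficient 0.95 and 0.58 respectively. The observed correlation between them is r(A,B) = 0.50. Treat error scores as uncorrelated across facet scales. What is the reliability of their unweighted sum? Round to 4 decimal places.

0.8433

Var(A+B) = 2 + 2·[0.50] = 2 + 1 = 3.
Under uncorrelated errors the observed covariances equal the true-score covariances, so only the own-variance terms attenuate.
True-score variance = [0.95 + 0.58] + 1 = 1.53 + 1 = 2.53.
Reliability = 2.53 / 3 = 0.8433.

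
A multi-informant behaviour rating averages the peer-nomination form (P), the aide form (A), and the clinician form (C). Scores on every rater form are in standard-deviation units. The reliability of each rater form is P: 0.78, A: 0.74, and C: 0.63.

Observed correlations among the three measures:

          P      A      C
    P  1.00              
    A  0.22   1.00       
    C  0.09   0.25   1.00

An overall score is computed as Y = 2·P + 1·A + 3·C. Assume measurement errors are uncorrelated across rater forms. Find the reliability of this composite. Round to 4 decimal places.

0.7440

Var(Y) = 2² + 1 + 3² + 2·[2·0.22 + 6·0.09 + 3·0.25] = 14 + 3.46 = 17.46.
Because errors are independent across components, Cov(Tᵢ,Tⱼ) = Cov(Xᵢ,Xⱼ); the off-diagonal part of the true-score variance is the same as above.
True-score variance = [2²·0.78 + 0.74 + 3²·0.63] + 3.46 = 9.53 + 3.46 = 12.99.
Reliability = 12.99 / 17.46 = 0.7440.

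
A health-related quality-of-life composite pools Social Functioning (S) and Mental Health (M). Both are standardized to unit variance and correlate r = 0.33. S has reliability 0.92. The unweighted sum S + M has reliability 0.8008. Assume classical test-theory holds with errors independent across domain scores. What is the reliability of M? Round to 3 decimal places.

Var(S+M) = 2 + 2·0.33 = 2.660.
True-score variance = ρ_S + ρ_M + 2·0.33, so 0.8008 = (0.92 + ρ_M + 0.66) / 2.660.
ρ_M = 0.8008·2.660 − 0.92 − 0.66 = 0.550.

0.550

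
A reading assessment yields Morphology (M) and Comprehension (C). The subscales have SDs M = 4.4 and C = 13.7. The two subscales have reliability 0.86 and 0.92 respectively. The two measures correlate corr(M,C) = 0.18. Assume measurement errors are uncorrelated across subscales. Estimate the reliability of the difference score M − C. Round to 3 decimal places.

Var(M−C) = 4.4² + 13.7² − 2·4.4·13.7·0.18 = 207.05 − 21.7008 = 185.349.
With uncorrelated errors the cross-covariances are all true-score covariance, so they carry over unchanged; only the diagonal terms shrink to ρᵢσᵢ².
True-score variance = [4.4²·0.86 + 13.7²·0.92] − 21.7008 = 189.324 − 21.7008 = 167.624.
Reliability = 167.624 / 185.349 = 0.904.

0.904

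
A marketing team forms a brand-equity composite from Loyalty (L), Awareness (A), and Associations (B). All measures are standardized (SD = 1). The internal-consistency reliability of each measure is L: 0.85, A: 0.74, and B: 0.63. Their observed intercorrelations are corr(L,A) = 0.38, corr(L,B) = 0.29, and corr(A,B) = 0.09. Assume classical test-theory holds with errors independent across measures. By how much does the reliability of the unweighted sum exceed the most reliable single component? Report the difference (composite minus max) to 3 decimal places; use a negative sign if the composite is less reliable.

-0.023

Var(sum) = 3 + 1.52 = 4.52; true-score variance = 2.22 + 1.52 = 3.74; composite reliability = 0.8274.
Max component reliability = 0.8500.
Difference = 0.8274 − 0.8500 = -0.023.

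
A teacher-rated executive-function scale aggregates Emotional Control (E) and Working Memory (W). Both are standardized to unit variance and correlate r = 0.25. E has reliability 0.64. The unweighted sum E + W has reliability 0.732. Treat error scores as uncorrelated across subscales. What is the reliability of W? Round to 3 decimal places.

0.690

Var(E+W) = 2 + 2·0.25 = 2.500.
True-score variance = ρ_E + ρ_W + 2·0.25, so 0.732 = (0.64 + ρ_W + 0.50) / 2.500.
ρ_W = 0.732·2.500 − 0.64 − 0.50 = 0.690.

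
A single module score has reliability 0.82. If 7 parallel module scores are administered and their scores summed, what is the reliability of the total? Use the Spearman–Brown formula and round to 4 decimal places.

0.9696

ρ_k = kρ / (1 + (k−1)ρ) = 7·0.82 / (1 + 6·0.82) = 5.740 / 5.920 = 0.9696.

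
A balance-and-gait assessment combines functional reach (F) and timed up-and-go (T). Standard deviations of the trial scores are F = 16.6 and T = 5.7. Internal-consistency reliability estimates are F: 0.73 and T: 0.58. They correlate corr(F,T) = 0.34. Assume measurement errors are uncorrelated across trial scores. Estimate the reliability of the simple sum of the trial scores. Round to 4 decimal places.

Var(F+T) = 16.6² + 5.7² + 2·[16.6·5.7·0.34] = 308.05 + 64.3416 = 372.392.
Under uncorrelated errors the observed covariances equal the true-score covariances, so only the own-variance terms attenuate.
True-score variance = [16.6²·0.73 + 5.7²·0.58] + 64.3416 = 220.003 + 64.3416 = 284.345.
Reliability = 284.345 / 372.392 = 0.7636.

0.7636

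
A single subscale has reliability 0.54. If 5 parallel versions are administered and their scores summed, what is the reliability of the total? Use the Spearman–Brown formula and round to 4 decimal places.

0.8544

ρ_k = kρ / (1 + (k−1)ρ) = 5·0.54 / (1 + 4·0.54) = 2.700 / 3.160 = 0.8544.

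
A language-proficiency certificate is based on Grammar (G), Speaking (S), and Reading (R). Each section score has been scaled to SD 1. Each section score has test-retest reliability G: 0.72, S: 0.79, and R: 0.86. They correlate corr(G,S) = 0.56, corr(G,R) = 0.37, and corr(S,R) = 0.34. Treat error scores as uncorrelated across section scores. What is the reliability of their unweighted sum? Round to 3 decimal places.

0.886

Var(G+S+R) = 3 + 2·[0.56 + 0.37 + 0.34] = 3 + 2.54 = 5.54.
With uncorrelated errors the cross-covariances are all true-score covariance, so they carry over unchanged; only the diagonal terms shrink to ρᵢσᵢ².
True-score variance = [0.72 + 0.79 + 0.86] + 2.54 = 2.37 + 2.54 = 4.91.
Reliability = 4.91 / 5.54 = 0.886.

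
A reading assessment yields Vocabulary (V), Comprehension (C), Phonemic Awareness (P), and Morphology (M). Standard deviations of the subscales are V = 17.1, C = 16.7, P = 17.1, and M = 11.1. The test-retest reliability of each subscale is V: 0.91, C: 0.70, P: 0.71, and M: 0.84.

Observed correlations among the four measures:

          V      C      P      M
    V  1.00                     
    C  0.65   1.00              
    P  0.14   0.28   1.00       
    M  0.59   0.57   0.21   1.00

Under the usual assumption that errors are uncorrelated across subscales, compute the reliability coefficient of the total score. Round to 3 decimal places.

Var(V+C+P+M) = 17.1² + 16.7² + 17.1² + 11.1² + 2·[17.1·16.7·0.65 + 17.1·17.1·0.14 + 17.1·11.1·0.59 + 16.7·17.1·0.28 + 16.7·11.1·0.57 + 17.1·11.1·0.21] = 986.92 + 1128.05 = 2114.97.
With uncorrelated errors the cross-covariances are all true-score covariance, so they carry over unchanged; only the diagonal terms shrink to ρᵢσᵢ².
True-score variance = [17.1²·0.91 + 16.7²·0.70 + 17.1²·0.71 + 11.1²·0.84] + 1128.05 = 772.424 + 1128.05 = 1900.48.
Reliability = 1900.48 / 2114.97 = 0.899.

0.899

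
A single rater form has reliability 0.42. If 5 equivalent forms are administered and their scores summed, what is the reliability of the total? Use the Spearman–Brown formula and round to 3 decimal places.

ρ_k = kρ / (1 + (k−1)ρ) = 5·0.42 / (1 + 4·0.42) = 2.100 / 2.680 = 0.784.

0.784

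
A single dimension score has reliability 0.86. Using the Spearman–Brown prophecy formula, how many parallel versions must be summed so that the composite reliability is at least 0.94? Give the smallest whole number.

3

k ≥ ρ*(1−ρ₁)/(ρ₁(1−ρ*)) = 0.94·0.14 / (0.86·0.06) = 2.550.
Smallest integer k = 3.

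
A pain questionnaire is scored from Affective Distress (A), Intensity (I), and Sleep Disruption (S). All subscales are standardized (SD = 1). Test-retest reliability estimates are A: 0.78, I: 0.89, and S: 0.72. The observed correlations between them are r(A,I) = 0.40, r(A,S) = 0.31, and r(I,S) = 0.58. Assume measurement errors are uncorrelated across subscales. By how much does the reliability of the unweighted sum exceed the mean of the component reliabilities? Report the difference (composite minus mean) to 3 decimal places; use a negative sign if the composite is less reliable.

Var(sum) = 3 + 2.58 = 5.58; true-score variance = 2.39 + 2.58 = 4.97; composite reliability = 0.8907.
Mean component reliability = 0.7967.
Difference = 0.8907 − 0.7967 = 0.094.

0.094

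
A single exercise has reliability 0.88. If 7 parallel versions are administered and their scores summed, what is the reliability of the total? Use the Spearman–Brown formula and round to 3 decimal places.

0.981

ρ_k = kρ / (1 + (k−1)ρ) = 7·0.88 / (1 + 6·0.88) = 6.160 / 6.280 = 0.981.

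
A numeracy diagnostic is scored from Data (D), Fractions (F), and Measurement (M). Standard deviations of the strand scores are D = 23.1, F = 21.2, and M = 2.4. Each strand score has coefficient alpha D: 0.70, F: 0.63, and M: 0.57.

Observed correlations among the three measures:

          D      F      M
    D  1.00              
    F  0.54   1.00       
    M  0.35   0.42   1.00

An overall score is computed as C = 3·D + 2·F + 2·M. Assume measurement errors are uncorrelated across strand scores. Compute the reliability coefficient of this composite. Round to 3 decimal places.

Var(C) = 3²·23.1² + 2²·21.2² + 2²·2.4² + 2·[6·23.1·21.2·0.54 + 6·23.1·2.4·0.35 + 4·21.2·2.4·0.42] = 6623.29 + 3577.19 = 10200.5.
Under uncorrelated errors the observed covariances equal the true-score covariances, so only the own-variance terms attenuate.
True-score variance = [3²·23.1²·0.70 + 2²·21.2²·0.63 + 2²·2.4²·0.57] + 3577.19 = 4507.46 + 3577.19 = 8084.65.
Reliability = 8084.65 / 10200.5 = 0.793.

0.793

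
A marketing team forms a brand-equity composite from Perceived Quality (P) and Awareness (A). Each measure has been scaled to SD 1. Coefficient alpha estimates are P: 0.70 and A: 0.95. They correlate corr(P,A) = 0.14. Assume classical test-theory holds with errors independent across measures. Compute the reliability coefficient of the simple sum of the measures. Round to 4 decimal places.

Var(P+A) = 2 + 2·[0.14] = 2 + 0.28 = 2.28.
With uncorrelated errors the cross-covariances are all true-score covariance, so they carry over unchanged; only the diagonal terms shrink to ρᵢσᵢ².
True-score variance = [0.70 + 0.95] + 0.28 = 1.65 + 0.28 = 1.93.
Reliability = 1.93 / 2.28 = 0.8465.

0.8465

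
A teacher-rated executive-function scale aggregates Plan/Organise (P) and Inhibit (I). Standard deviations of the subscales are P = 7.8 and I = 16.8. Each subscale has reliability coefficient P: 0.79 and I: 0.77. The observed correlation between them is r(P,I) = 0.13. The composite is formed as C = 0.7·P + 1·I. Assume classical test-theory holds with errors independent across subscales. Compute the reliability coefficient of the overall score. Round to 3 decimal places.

Var(C) = 0.7²·7.8² + 16.8² + 2·[0.7·7.8·16.8·0.13] = 312.052 + 23.8493 = 335.901.
Because errors are independent across components, Cov(Tᵢ,Tⱼ) = Cov(Xᵢ,Xⱼ); the off-diagonal part of the true-score variance is the same as above.
True-score variance = [0.7²·7.8²·0.79 + 16.8²·0.77] + 23.8493 = 240.876 + 23.8493 = 264.725.
Reliability = 264.725 / 335.901 = 0.788.

0.788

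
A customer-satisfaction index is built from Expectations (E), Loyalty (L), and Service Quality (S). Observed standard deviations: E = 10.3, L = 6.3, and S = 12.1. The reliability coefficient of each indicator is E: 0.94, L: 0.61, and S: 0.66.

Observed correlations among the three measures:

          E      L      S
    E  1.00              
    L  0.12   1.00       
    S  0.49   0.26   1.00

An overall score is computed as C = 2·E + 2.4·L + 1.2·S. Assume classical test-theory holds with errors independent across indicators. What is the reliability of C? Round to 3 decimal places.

Var(C) = 2²·10.3² + 2.4²·6.3² + 1.2²·12.1² + 2·[4.8·10.3·6.3·0.12 + 2.4·10.3·12.1·0.49 + 2.88·6.3·12.1·0.26] = 863.805 + 482.045 = 1345.85.
With uncorrelated errors the cross-covariances are all true-score covariance, so they carry over unchanged; only the diagonal terms shrink to ρᵢσᵢ².
True-score variance = [2²·10.3²·0.94 + 2.4²·6.3²·0.61 + 1.2²·12.1²·0.66] + 482.045 = 677.501 + 482.045 = 1159.55.
Reliability = 1159.55 / 1345.85 = 0.862.

0.862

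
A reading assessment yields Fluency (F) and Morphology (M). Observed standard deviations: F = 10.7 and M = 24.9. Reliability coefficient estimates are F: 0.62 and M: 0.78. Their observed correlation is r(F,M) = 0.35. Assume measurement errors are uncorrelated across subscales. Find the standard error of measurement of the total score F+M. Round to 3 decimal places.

Var(total) = 734.5 + 186.501 = 921.001.
True-score variance = 554.592 + 186.501 = 741.093, so reliability = 0.8047.
Error variance = 921.001 − 741.093 = 179.908; SEM = √179.908 = 13.413.

13.413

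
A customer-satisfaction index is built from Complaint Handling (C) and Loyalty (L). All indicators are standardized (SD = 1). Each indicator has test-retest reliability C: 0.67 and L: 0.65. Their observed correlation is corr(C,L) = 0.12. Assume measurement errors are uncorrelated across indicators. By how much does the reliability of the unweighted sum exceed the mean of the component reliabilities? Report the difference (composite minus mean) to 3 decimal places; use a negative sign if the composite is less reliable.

Var(sum) = 2 + 0.24 = 2.24; true-score variance = 1.32 + 0.24 = 1.56; composite reliability = 0.6964.
Mean component reliability = 0.6600.
Difference = 0.6964 − 0.6600 = 0.036.

0.036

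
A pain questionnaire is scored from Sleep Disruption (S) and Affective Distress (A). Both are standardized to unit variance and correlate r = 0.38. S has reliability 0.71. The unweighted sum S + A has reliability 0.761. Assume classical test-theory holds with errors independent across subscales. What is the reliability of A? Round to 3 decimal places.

0.630

Var(S+A) = 2 + 2·0.38 = 2.760.
True-score variance = ρ_S + ρ_A + 2·0.38, so 0.761 = (0.71 + ρ_A + 0.76) / 2.760.
ρ_A = 0.761·2.760 − 0.71 − 0.76 = 0.630.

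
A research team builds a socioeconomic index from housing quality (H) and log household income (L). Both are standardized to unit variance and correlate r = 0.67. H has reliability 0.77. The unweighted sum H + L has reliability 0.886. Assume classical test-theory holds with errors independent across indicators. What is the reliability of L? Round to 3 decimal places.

Var(H+L) = 2 + 2·0.67 = 3.340.
True-score variance = ρ_H + ρ_L + 2·0.67, so 0.886 = (0.77 + ρ_L + 1.34) / 3.340.
ρ_L = 0.886·3.340 − 0.77 − 1.34 = 0.849.

0.849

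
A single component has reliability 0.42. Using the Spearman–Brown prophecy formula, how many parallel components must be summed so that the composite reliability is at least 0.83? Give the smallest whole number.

k ≥ ρ*(1−ρ₁)/(ρ₁(1−ρ*)) = 0.83·0.58 / (0.42·0.17) = 6.742.
Smallest integer k = 7.

7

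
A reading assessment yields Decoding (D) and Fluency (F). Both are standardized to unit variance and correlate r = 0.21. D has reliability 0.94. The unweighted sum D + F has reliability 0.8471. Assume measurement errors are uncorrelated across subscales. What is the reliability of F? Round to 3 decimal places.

Var(D+F) = 2 + 2·0.21 = 2.420.
True-score variance = ρ_D + ρ_F + 2·0.21, so 0.8471 = (0.94 + ρ_F + 0.42) / 2.420.
ρ_F = 0.8471·2.420 − 0.94 − 0.42 = 0.690.

0.690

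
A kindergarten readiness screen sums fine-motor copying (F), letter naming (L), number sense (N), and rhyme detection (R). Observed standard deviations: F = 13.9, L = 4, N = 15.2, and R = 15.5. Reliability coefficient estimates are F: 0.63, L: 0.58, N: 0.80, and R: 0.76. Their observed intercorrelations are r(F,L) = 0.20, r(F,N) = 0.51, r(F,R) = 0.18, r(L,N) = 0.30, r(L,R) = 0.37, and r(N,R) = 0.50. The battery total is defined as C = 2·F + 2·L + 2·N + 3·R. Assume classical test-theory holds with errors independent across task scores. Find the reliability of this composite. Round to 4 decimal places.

Var(C) = 2²·13.9² + 2²·4² + 2²·15.2² + 3²·15.5² + 2·[4·13.9·4·0.20 + 4·13.9·15.2·0.51 + 6·13.9·15.5·0.18 + 4·4·15.2·0.30 + 6·4·15.5·0.37 + 6·15.2·15.5·0.50] = 3923.25 + 3251.15 = 7174.4.
Because errors are independent across components, Cov(Tᵢ,Tⱼ) = Cov(Xᵢ,Xⱼ); the off-diagonal part of the true-score variance is the same as above.
True-score variance = [2²·13.9²·0.63 + 2²·4²·0.58 + 2²·15.2²·0.80 + 3²·15.5²·0.76] + 3251.15 = 2906.65 + 3251.15 = 6157.8.
Reliability = 6157.8 / 7174.4 = 0.8583.

0.8583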